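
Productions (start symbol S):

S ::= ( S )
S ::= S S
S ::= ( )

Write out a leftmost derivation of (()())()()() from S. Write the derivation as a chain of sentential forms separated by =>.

S => SS   [S ::= S S]
SS => SSS   [S ::= S S]
SSS => SSSS   [S ::= S S]
SSSS => (S)SSS   [S ::= ( S )]
(S)SSS => (SS)SSS   [S ::= S S]
(SS)SSS => (()S)SSS   [S ::= ( )]
(()S)SSS => (()())SSS   [S ::= ( )]
(()())SSS => (()())()SS   [S ::= ( )]
(()())()SS => (()())()()S   [S ::= ( )]
(()())()()S => (()())()()()   [S ::= ( )]

S=>SS=>SSS=>SSSS=>(S)SSS=>(SS)SSS=>(()S)SSS=>(()())SSS=>(()())()SS=>(()())()()S=>(()())()()()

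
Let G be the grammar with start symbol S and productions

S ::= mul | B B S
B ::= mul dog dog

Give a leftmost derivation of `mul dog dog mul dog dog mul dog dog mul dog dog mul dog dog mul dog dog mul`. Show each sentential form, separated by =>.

S => B B S => mul dog dog B S => mul dog dog mul dog dog S => mul dog dog mul dog dog B B S => mul dog dog mul dog dog mul dog dog B S => mul dog dog mul dog dog mul dog dog mul dog dog S => mul dog dog mul dog dog mul dog dog mul dog dog B B S => mul dog dog mul dog dog mul dog dog mul dog dog mul dog dog B S => mul dog dog mul dog dog mul dog dog mul dog dog mul dog dog mul dog dog S => mul dog dog mul dog dog mul dog dog mul dog dog mul dog dog mul dog dog mul

S => B B S   [S ::= B B S]
B B S => mul dog dog B S   [B ::= mul dog dog]
mul dog dog B S => mul dog dog mul dog dog S   [B ::= mul dog dog]
mul dog dog mul dog dog S => mul dog dog mul dog dog B B S   [S ::= B B S]
mul dog dog mul dog dog B B S => mul dog dog mul dog dog mul dog dog B S   [B ::= mul dog dog]
mul dog dog mul dog dog mul dog dog B S => mul dog dog mul dog dog mul dog dog mul dog dog S   [B ::= mul dog dog]
mul dog dog mul dog dog mul dog dog mul dog dog S => mul dog dog mul dog dog mul dog dog mul dog dog B B S   [S ::= B B S]
mul dog dog mul dog dog mul dog dog mul dog dog B B S => mul dog dog mul dog dog mul dog dog mul dog dog mul dog dog B S   [B ::= mul dog dog]
mul dog dog mul dog dog mul dog dog mul dog dog mul dog dog B S => mul dog dog mul dog dog mul dog dog mul dog dog mul dog dog mul dog dog S   [B ::= mul dog dog]
mul dog dog mul dog dog mul dog dog mul dog dog mul dog dog mul dog dog S => mul dog dog mul dog dog mul dog dog mul dog dog mul dog dog mul dog dog mul   [S ::= mul]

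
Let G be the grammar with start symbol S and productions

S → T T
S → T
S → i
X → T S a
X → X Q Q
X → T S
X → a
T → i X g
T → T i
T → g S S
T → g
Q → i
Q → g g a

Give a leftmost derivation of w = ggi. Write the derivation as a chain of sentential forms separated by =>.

S => T   [S → T]
T => gSS   [T → g S S]
gSS => gTS   [S → T]
gTS => ggS   [T → g]
ggS => ggi   [S → i]

S=>T=>gSS=>gTS=>ggS=>ggi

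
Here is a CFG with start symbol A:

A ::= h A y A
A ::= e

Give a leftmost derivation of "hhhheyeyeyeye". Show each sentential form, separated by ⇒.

A ⇒ hAyA   [A ::= h A y A]
hAyA ⇒ hhAyAyA   [A ::= h A y A]
hhAyAyA ⇒ hhhAyAyAyA   [A ::= h A y A]
hhhAyAyAyA ⇒ hhhhAyAyAyAyA   [A ::= h A y A]
hhhhAyAyAyAyA ⇒ hhhheyAyAyAyA   [A ::= e]
hhhheyAyAyAyA ⇒ hhhheyeyAyAyA   [A ::= e]
hhhheyeyAyAyA ⇒ hhhheyeyeyAyA   [A ::= e]
hhhheyeyeyAyA ⇒ hhhheyeyeyeyA   [A ::= e]
hhhheyeyeyeyA ⇒ hhhheyeyeyeye   [A ::= e]

A ⇒ hAyA ⇒ hhAyAyA ⇒ hhhAyAyAyA ⇒ hhhhAyAyAyAyA ⇒ hhhheyAyAyAyA ⇒ hhhheyeyAyAyA ⇒ hhhheyeyeyAyA ⇒ hhhheyeyeyeyA ⇒ hhhheyeyeyeye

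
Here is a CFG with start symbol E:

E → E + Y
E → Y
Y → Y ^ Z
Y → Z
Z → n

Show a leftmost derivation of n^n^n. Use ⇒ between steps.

E ⇒ Y   [E → Y]
Y ⇒ Y^Z   [Y → Y ^ Z]
Y^Z ⇒ Y^Z^Z   [Y → Y ^ Z]
Y^Z^Z ⇒ Z^Z^Z   [Y → Z]
Z^Z^Z ⇒ n^Z^Z   [Z → n]
n^Z^Z ⇒ n^n^Z   [Z → n]
n^n^Z ⇒ n^n^n   [Z → n]

E ⇒ Y ⇒ Y^Z ⇒ Y^Z^Z ⇒ Z^Z^Z ⇒ n^Z^Z ⇒ n^n^Z ⇒ n^n^n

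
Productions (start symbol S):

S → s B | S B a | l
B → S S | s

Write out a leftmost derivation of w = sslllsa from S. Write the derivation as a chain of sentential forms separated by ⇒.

S ⇒ SBa   [S → S B a]
SBa ⇒ sBBa   [S → s B]
sBBa ⇒ sSSBa   [B → S S]
sSSBa ⇒ ssBSBa   [S → s B]
ssBSBa ⇒ ssSSSBa   [B → S S]
ssSSSBa ⇒ sslSSBa   [S → l]
sslSSBa ⇒ ssllSBa   [S → l]
ssllSBa ⇒ sslllBa   [S → l]
sslllBa ⇒ sslllsa   [B → s]

S ⇒ SBa ⇒ sBBa ⇒ sSSBa ⇒ ssBSBa ⇒ ssSSSBa ⇒ sslSSBa ⇒ ssllSBa ⇒ sslllBa ⇒ sslllsa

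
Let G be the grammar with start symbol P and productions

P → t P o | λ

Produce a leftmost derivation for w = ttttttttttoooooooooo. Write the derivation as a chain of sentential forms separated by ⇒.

P ⇒ tPo ⇒ ttPoo ⇒ tttPooo ⇒ ttttPoooo ⇒ tttttPooooo ⇒ ttttttPoooooo ⇒ tttttttPooooooo ⇒ ttttttttPoooooooo ⇒ tttttttttPooooooooo ⇒ ttttttttttPoooooooooo ⇒ ttttttttttoooooooooo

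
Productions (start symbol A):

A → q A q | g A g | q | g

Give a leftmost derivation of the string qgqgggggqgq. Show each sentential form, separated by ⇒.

A ⇒ qAq ⇒ qgAgq ⇒ qgqAqgq ⇒ qgqgAgqgq ⇒ qgqggAggqgq ⇒ qgqgggggqgq

A ⇒ qAq   [A → q A q]
qAq ⇒ qgAgq   [A → g A g]
qgAgq ⇒ qgqAqgq   [A → q A q]
qgqAqgq ⇒ qgqgAgqgq   [A → g A g]
qgqgAgqgq ⇒ qgqggAggqgq   [A → g A g]
qgqggAggqgq ⇒ qgqgggggqgq   [A → g]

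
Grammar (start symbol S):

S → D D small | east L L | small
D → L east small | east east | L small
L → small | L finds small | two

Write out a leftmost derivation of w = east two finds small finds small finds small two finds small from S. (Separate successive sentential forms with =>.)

S => east L L => east L finds small L => east L finds small finds small L => east L finds small finds small finds small L => east two finds small finds small finds small L => east two finds small finds small finds small L finds small => east two finds small finds small finds small two finds small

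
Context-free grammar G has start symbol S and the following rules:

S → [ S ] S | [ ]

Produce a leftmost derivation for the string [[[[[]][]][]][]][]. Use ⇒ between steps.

S ⇒ [S]S ⇒ [[S]S]S ⇒ [[[S]S]S]S ⇒ [[[[S]S]S]S]S ⇒ [[[[[]]S]S]S]S ⇒ [[[[[]][]]S]S]S ⇒ [[[[[]][]][]]S]S ⇒ [[[[[]][]][]][]]S ⇒ [[[[[]][]][]][]][]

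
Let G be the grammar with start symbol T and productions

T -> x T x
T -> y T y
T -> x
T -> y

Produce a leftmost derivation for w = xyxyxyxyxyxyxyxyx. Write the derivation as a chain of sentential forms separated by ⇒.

T ⇒ xTx ⇒ xyTyx ⇒ xyxTxyx ⇒ xyxyTyxyx ⇒ xyxyxTxyxyx ⇒ xyxyxyTyxyxyx ⇒ xyxyxyxTxyxyxyx ⇒ xyxyxyxyTyxyxyxyx ⇒ xyxyxyxyxyxyxyxyx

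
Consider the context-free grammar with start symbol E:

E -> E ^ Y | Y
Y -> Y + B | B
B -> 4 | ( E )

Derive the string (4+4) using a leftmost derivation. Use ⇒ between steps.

E ⇒ Y   [E -> Y]
Y ⇒ B   [Y -> B]
B ⇒ (E)   [B -> ( E )]
(E) ⇒ (Y)   [E -> Y]
(Y) ⇒ (Y+B)   [Y -> Y + B]
(Y+B) ⇒ (B+B)   [Y -> B]
(B+B) ⇒ (4+B)   [B -> 4]
(4+B) ⇒ (4+4)   [B -> 4]

E ⇒ Y ⇒ B ⇒ (E) ⇒ (Y) ⇒ (Y+B) ⇒ (B+B) ⇒ (4+B) ⇒ (4+4)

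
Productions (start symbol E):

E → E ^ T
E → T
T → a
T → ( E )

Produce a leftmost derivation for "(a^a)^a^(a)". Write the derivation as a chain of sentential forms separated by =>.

E=>E^T=>E^T^T=>T^T^T=>(E)^T^T=>(E^T)^T^T=>(T^T)^T^T=>(a^T)^T^T=>(a^a)^T^T=>(a^a)^a^T=>(a^a)^a^(E)=>(a^a)^a^(T)=>(a^a)^a^(a)

E => E^T   [E → E ^ T]
E^T => E^T^T   [E → E ^ T]
E^T^T => T^T^T   [E → T]
T^T^T => (E)^T^T   [T → ( E )]
(E)^T^T => (E^T)^T^T   [E → E ^ T]
(E^T)^T^T => (T^T)^T^T   [E → T]
(T^T)^T^T => (a^T)^T^T   [T → a]
(a^T)^T^T => (a^a)^T^T   [T → a]
(a^a)^T^T => (a^a)^a^T   [T → a]
(a^a)^a^T => (a^a)^a^(E)   [T → ( E )]
(a^a)^a^(E) => (a^a)^a^(T)   [E → T]
(a^a)^a^(T) => (a^a)^a^(a)   [T → a]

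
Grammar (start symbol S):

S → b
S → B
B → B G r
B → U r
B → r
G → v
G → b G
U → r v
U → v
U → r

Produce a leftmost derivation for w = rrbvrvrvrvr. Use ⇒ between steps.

S⇒B⇒BGr⇒BGrGr⇒BGrGrGr⇒BGrGrGrGr⇒UrGrGrGrGr⇒rrGrGrGrGr⇒rrbGrGrGrGr⇒rrbvrGrGrGr⇒rrbvrvrGrGr⇒rrbvrvrvrGr⇒rrbvrvrvrvr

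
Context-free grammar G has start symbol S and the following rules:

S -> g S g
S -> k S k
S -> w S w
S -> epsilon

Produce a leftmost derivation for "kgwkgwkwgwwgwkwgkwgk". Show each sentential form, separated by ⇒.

S ⇒ kSk ⇒ kgSgk ⇒ kgwSwgk ⇒ kgwkSkwgk ⇒ kgwkgSgkwgk ⇒ kgwkgwSwgkwgk ⇒ kgwkgwkSkwgkwgk ⇒ kgwkgwkwSwkwgkwgk ⇒ kgwkgwkwgSgwkwgkwgk ⇒ kgwkgwkwgwSwgwkwgkwgk ⇒ kgwkgwkwgwwgwkwgkwgk

S ⇒ kSk   [S -> k S k]
kSk ⇒ kgSgk   [S -> g S g]
kgSgk ⇒ kgwSwgk   [S -> w S w]
kgwSwgk ⇒ kgwkSkwgk   [S -> k S k]
kgwkSkwgk ⇒ kgwkgSgkwgk   [S -> g S g]
kgwkgSgkwgk ⇒ kgwkgwSwgkwgk   [S -> w S w]
kgwkgwSwgkwgk ⇒ kgwkgwkSkwgkwgk   [S -> k S k]
kgwkgwkSkwgkwgk ⇒ kgwkgwkwSwkwgkwgk   [S -> w S w]
kgwkgwkwSwkwgkwgk ⇒ kgwkgwkwgSgwkwgkwgk   [S -> g S g]
kgwkgwkwgSgwkwgkwgk ⇒ kgwkgwkwgwSwgwkwgkwgk   [S -> w S w]
kgwkgwkwgwSwgwkwgkwgk ⇒ kgwkgwkwgwwgwkwgkwgk   [S -> epsilon]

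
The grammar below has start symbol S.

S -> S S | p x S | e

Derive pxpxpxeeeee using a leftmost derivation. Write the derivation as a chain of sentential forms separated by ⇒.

S ⇒ pxS   [S -> p x S]
pxS ⇒ pxSS   [S -> S S]
pxSS ⇒ pxpxSS   [S -> p x S]
pxpxSS ⇒ pxpxSSS   [S -> S S]
pxpxSSS ⇒ pxpxSSSS   [S -> S S]
pxpxSSSS ⇒ pxpxSSSSS   [S -> S S]
pxpxSSSSS ⇒ pxpxpxSSSSS   [S -> p x S]
pxpxpxSSSSS ⇒ pxpxpxeSSSS   [S -> e]
pxpxpxeSSSS ⇒ pxpxpxeeSSS   [S -> e]
pxpxpxeeSSS ⇒ pxpxpxeeeSS   [S -> e]
pxpxpxeeeSS ⇒ pxpxpxeeeeS   [S -> e]
pxpxpxeeeeS ⇒ pxpxpxeeeee   [S -> e]

S⇒pxS⇒pxSS⇒pxpxSS⇒pxpxSSS⇒pxpxSSSS⇒pxpxSSSSS⇒pxpxpxSSSSS⇒pxpxpxeSSSS⇒pxpxpxeeSSS⇒pxpxpxeeeSS⇒pxpxpxeeeeS⇒pxpxpxeeeee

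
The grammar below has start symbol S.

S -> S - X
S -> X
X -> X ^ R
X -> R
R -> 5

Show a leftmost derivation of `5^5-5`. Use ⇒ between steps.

S ⇒ S-X   [S -> S - X]
S-X ⇒ X-X   [S -> X]
X-X ⇒ X^R-X   [X -> X ^ R]
X^R-X ⇒ R^R-X   [X -> R]
R^R-X ⇒ 5^R-X   [R -> 5]
5^R-X ⇒ 5^5-X   [R -> 5]
5^5-X ⇒ 5^5-R   [X -> R]
5^5-R ⇒ 5^5-5   [R -> 5]

S⇒S-X⇒X-X⇒X^R-X⇒R^R-X⇒5^R-X⇒5^5-X⇒5^5-R⇒5^5-5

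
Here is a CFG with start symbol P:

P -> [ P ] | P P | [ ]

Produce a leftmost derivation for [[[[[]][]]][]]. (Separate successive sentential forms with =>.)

P => [P] => [PP] => [[P]P] => [[[P]]P] => [[[PP]]P] => [[[[P]P]]P] => [[[[[]]P]]P] => [[[[[]][]]]P] => [[[[[]][]]][]]

P => [P]   [P -> [ P ]]
[P] => [PP]   [P -> P P]
[PP] => [[P]P]   [P -> [ P ]]
[[P]P] => [[[P]]P]   [P -> [ P ]]
[[[P]]P] => [[[PP]]P]   [P -> P P]
[[[PP]]P] => [[[[P]P]]P]   [P -> [ P ]]
[[[[P]P]]P] => [[[[[]]P]]P]   [P -> [ ]]
[[[[[]]P]]P] => [[[[[]][]]]P]   [P -> [ ]]
[[[[[]][]]]P] => [[[[[]][]]][]]   [P -> [ ]]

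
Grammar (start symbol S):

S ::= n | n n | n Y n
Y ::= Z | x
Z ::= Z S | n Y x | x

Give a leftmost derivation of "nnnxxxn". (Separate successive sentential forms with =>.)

S=>nYn=>nZn=>nnYxn=>nnZxn=>nnnYxxn=>nnnxxxn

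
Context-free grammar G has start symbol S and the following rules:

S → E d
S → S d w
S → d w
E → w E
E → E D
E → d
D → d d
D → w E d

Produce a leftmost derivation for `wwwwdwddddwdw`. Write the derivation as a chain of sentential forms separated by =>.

S => Sdw => Sdwdw => Eddwdw => wEddwdw => wwEddwdw => wwwEddwdw => wwwEDddwdw => wwwwEDddwdw => wwwwdDddwdw => wwwwdwEdddwdw => wwwwdwddddwdw

S => Sdw   [S → S d w]
Sdw => Sdwdw   [S → S d w]
Sdwdw => Eddwdw   [S → E d]
Eddwdw => wEddwdw   [E → w E]
wEddwdw => wwEddwdw   [E → w E]
wwEddwdw => wwwEddwdw   [E → w E]
wwwEddwdw => wwwEDddwdw   [E → E D]
wwwEDddwdw => wwwwEDddwdw   [E → w E]
wwwwEDddwdw => wwwwdDddwdw   [E → d]
wwwwdDddwdw => wwwwdwEdddwdw   [D → w E d]
wwwwdwEdddwdw => wwwwdwddddwdw   [E → d]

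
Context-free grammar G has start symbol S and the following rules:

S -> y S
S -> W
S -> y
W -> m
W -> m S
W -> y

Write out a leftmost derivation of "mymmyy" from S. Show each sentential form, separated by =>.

S=>W=>mS=>myS=>myW=>mymS=>mymW=>mymmS=>mymmyS=>mymmyW=>mymmyy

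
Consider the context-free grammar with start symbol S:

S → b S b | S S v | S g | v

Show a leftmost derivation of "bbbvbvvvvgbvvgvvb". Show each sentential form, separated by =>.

S => bSb   [S → b S b]
bSb => bSSvb   [S → S S v]
bSSvb => bSgSvb   [S → S g]
bSgSvb => bSSvgSvb   [S → S S v]
bSSvgSvb => bbSbSvgSvb   [S → b S b]
bbSbSvgSvb => bbSgbSvgSvb   [S → S g]
bbSgbSvgSvb => bbSSvgbSvgSvb   [S → S S v]
bbSSvgbSvgSvb => bbSSvSvgbSvgSvb   [S → S S v]
bbSSvSvgbSvgSvb => bbbSbSvSvgbSvgSvb   [S → b S b]
bbbSbSvSvgbSvgSvb => bbbvbSvSvgbSvgSvb   [S → v]
bbbvbSvSvgbSvgSvb => bbbvbvvSvgbSvgSvb   [S → v]
bbbvbvvSvgbSvgSvb => bbbvbvvvvgbSvgSvb   [S → v]
bbbvbvvvvgbSvgSvb => bbbvbvvvvgbvvgSvb   [S → v]
bbbvbvvvvgbvvgSvb => bbbvbvvvvgbvvgvvb   [S → v]

S => bSb => bSSvb => bSgSvb => bSSvgSvb => bbSbSvgSvb => bbSgbSvgSvb => bbSSvgbSvgSvb => bbSSvSvgbSvgSvb => bbbSbSvSvgbSvgSvb => bbbvbSvSvgbSvgSvb => bbbvbvvSvgbSvgSvb => bbbvbvvvvgbSvgSvb => bbbvbvvvvgbvvgSvb => bbbvbvvvvgbvvgvvb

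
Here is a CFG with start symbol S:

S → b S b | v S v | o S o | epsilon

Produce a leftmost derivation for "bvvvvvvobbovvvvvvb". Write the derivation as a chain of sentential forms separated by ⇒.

S ⇒ bSb ⇒ bvSvb ⇒ bvvSvvb ⇒ bvvvSvvvb ⇒ bvvvvSvvvvb ⇒ bvvvvvSvvvvvb ⇒ bvvvvvvSvvvvvvb ⇒ bvvvvvvoSovvvvvvb ⇒ bvvvvvvobSbovvvvvvb ⇒ bvvvvvvobbovvvvvvb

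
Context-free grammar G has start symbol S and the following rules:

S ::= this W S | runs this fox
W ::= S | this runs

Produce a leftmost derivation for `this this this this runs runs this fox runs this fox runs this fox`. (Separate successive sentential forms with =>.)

S => this W S   [S ::= this W S]
this W S => this S S   [W ::= S]
this S S => this this W S S   [S ::= this W S]
this this W S S => this this S S S   [W ::= S]
this this S S S => this this this W S S S   [S ::= this W S]
this this this W S S S => this this this this runs S S S   [W ::= this runs]
this this this this runs S S S => this this this this runs runs this fox S S   [S ::= runs this fox]
this this this this runs runs this fox S S => this this this this runs runs this fox runs this fox S   [S ::= runs this fox]
this this this this runs runs this fox runs this fox S => this this this this runs runs this fox runs this fox runs this fox   [S ::= runs this fox]

S => this W S => this S S => this this W S S => this this S S S => this this this W S S S => this this this this runs S S S => this this this this runs runs this fox S S => this this this this runs runs this fox runs this fox S => this this this this runs runs this fox runs this fox runs this fox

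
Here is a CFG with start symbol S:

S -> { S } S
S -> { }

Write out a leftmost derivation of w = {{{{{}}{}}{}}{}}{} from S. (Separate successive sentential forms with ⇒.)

S ⇒ {S}S   [S -> { S } S]
{S}S ⇒ {{S}S}S   [S -> { S } S]
{{S}S}S ⇒ {{{S}S}S}S   [S -> { S } S]
{{{S}S}S}S ⇒ {{{{S}S}S}S}S   [S -> { S } S]
{{{{S}S}S}S}S ⇒ {{{{{}}S}S}S}S   [S -> { }]
{{{{{}}S}S}S}S ⇒ {{{{{}}{}}S}S}S   [S -> { }]
{{{{{}}{}}S}S}S ⇒ {{{{{}}{}}{}}S}S   [S -> { }]
{{{{{}}{}}{}}S}S ⇒ {{{{{}}{}}{}}{}}S   [S -> { }]
{{{{{}}{}}{}}{}}S ⇒ {{{{{}}{}}{}}{}}{}   [S -> { }]

S⇒{S}S⇒{{S}S}S⇒{{{S}S}S}S⇒{{{{S}S}S}S}S⇒{{{{{}}S}S}S}S⇒{{{{{}}{}}S}S}S⇒{{{{{}}{}}{}}S}S⇒{{{{{}}{}}{}}{}}S⇒{{{{{}}{}}{}}{}}{}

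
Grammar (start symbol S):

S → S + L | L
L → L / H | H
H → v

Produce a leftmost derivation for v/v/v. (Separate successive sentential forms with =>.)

S => L => L/H => L/H/H => H/H/H => v/H/H => v/v/H => v/v/v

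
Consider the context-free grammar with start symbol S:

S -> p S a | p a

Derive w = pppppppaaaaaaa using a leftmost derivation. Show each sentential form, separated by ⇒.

S ⇒ pSa   [S -> p S a]
pSa ⇒ ppSaa   [S -> p S a]
ppSaa ⇒ pppSaaa   [S -> p S a]
pppSaaa ⇒ ppppSaaaa   [S -> p S a]
ppppSaaaa ⇒ pppppSaaaaa   [S -> p S a]
pppppSaaaaa ⇒ ppppppSaaaaaa   [S -> p S a]
ppppppSaaaaaa ⇒ pppppppaaaaaaa   [S -> p a]

S ⇒ pSa ⇒ ppSaa ⇒ pppSaaa ⇒ ppppSaaaa ⇒ pppppSaaaaa ⇒ ppppppSaaaaaa ⇒ pppppppaaaaaaa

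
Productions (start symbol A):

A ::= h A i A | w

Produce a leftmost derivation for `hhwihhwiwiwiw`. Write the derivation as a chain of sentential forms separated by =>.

A => hAiA   [A ::= h A i A]
hAiA => hhAiAiA   [A ::= h A i A]
hhAiAiA => hhwiAiA   [A ::= w]
hhwiAiA => hhwihAiAiA   [A ::= h A i A]
hhwihAiAiA => hhwihhAiAiAiA   [A ::= h A i A]
hhwihhAiAiAiA => hhwihhwiAiAiA   [A ::= w]
hhwihhwiAiAiA => hhwihhwiwiAiA   [A ::= w]
hhwihhwiwiAiA => hhwihhwiwiwiA   [A ::= w]
hhwihhwiwiwiA => hhwihhwiwiwiw   [A ::= w]

A=>hAiA=>hhAiAiA=>hhwiAiA=>hhwihAiAiA=>hhwihhAiAiAiA=>hhwihhwiAiAiA=>hhwihhwiwiAiA=>hhwihhwiwiwiA=>hhwihhwiwiwiw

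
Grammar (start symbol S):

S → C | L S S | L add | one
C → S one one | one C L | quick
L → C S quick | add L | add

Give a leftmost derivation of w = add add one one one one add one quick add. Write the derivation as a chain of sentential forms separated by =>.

S => L add => add L add => add add L add => add add C S quick add => add add one C L S quick add => add add one S one one L S quick add => add add one one one one L S quick add => add add one one one one add S quick add => add add one one one one add one quick add

S => L add   [S → L add]
L add => add L add   [L → add L]
add L add => add add L add   [L → add L]
add add L add => add add C S quick add   [L → C S quick]
add add C S quick add => add add one C L S quick add   [C → one C L]
add add one C L S quick add => add add one S one one L S quick add   [C → S one one]
add add one S one one L S quick add => add add one one one one L S quick add   [S → one]
add add one one one one L S quick add => add add one one one one add S quick add   [L → add]
add add one one one one add S quick add => add add one one one one add one quick add   [S → one]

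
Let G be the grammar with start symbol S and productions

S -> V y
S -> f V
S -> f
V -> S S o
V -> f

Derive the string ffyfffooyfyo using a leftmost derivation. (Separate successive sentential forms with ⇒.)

S ⇒ fV   [S -> f V]
fV ⇒ fSSo   [V -> S S o]
fSSo ⇒ fVySo   [S -> V y]
fVySo ⇒ fSSoySo   [V -> S S o]
fSSoySo ⇒ fVySoySo   [S -> V y]
fVySoySo ⇒ ffySoySo   [V -> f]
ffySoySo ⇒ ffyfVoySo   [S -> f V]
ffyfVoySo ⇒ ffyfSSooySo   [V -> S S o]
ffyfSSooySo ⇒ ffyffSooySo   [S -> f]
ffyffSooySo ⇒ ffyfffooySo   [S -> f]
ffyfffooySo ⇒ ffyfffooyVyo   [S -> V y]
ffyfffooyVyo ⇒ ffyfffooyfyo   [V -> f]

S⇒fV⇒fSSo⇒fVySo⇒fSSoySo⇒fVySoySo⇒ffySoySo⇒ffyfVoySo⇒ffyfSSooySo⇒ffyffSooySo⇒ffyfffooySo⇒ffyfffooyVyo⇒ffyfffooyfyo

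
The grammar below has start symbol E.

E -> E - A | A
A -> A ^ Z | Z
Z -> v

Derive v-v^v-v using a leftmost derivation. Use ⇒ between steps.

E⇒E-A⇒E-A-A⇒A-A-A⇒Z-A-A⇒v-A-A⇒v-A^Z-A⇒v-Z^Z-A⇒v-v^Z-A⇒v-v^v-A⇒v-v^v-Z⇒v-v^v-v

E ⇒ E-A   [E -> E - A]
E-A ⇒ E-A-A   [E -> E - A]
E-A-A ⇒ A-A-A   [E -> A]
A-A-A ⇒ Z-A-A   [A -> Z]
Z-A-A ⇒ v-A-A   [Z -> v]
v-A-A ⇒ v-A^Z-A   [A -> A ^ Z]
v-A^Z-A ⇒ v-Z^Z-A   [A -> Z]
v-Z^Z-A ⇒ v-v^Z-A   [Z -> v]
v-v^Z-A ⇒ v-v^v-A   [Z -> v]
v-v^v-A ⇒ v-v^v-Z   [A -> Z]
v-v^v-Z ⇒ v-v^v-v   [Z -> v]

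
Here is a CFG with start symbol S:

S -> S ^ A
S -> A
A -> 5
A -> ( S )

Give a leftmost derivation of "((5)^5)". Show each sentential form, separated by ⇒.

S ⇒ A   [S -> A]
A ⇒ (S)   [A -> ( S )]
(S) ⇒ (S^A)   [S -> S ^ A]
(S^A) ⇒ (A^A)   [S -> A]
(A^A) ⇒ ((S)^A)   [A -> ( S )]
((S)^A) ⇒ ((A)^A)   [S -> A]
((A)^A) ⇒ ((5)^A)   [A -> 5]
((5)^A) ⇒ ((5)^5)   [A -> 5]

S ⇒ A ⇒ (S) ⇒ (S^A) ⇒ (A^A) ⇒ ((S)^A) ⇒ ((A)^A) ⇒ ((5)^A) ⇒ ((5)^5)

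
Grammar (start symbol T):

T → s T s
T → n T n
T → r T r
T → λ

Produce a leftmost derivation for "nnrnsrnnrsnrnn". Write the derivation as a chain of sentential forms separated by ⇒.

T ⇒ nTn ⇒ nnTnn ⇒ nnrTrnn ⇒ nnrnTnrnn ⇒ nnrnsTsnrnn ⇒ nnrnsrTrsnrnn ⇒ nnrnsrnTnrsnrnn ⇒ nnrnsrnnrsnrnn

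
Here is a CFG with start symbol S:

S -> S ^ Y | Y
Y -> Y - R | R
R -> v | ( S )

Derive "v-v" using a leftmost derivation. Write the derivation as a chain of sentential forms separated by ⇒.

S ⇒ Y ⇒ Y-R ⇒ R-R ⇒ v-R ⇒ v-v

S ⇒ Y   [S -> Y]
Y ⇒ Y-R   [Y -> Y - R]
Y-R ⇒ R-R   [Y -> R]
R-R ⇒ v-R   [R -> v]
v-R ⇒ v-v   [R -> v]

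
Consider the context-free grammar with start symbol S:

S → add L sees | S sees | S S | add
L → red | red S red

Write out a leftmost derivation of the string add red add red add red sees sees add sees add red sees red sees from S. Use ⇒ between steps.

S ⇒ add L sees ⇒ add red S red sees ⇒ add red add L sees red sees ⇒ add red add red S red sees red sees ⇒ add red add red S S red sees red sees ⇒ add red add red S sees S red sees red sees ⇒ add red add red add L sees sees S red sees red sees ⇒ add red add red add red sees sees S red sees red sees ⇒ add red add red add red sees sees S S red sees red sees ⇒ add red add red add red sees sees S sees S red sees red sees ⇒ add red add red add red sees sees add sees S red sees red sees ⇒ add red add red add red sees sees add sees add red sees red sees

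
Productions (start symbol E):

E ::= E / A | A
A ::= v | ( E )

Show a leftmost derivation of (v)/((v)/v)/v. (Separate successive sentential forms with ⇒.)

E ⇒ E/A   [E ::= E / A]
E/A ⇒ E/A/A   [E ::= E / A]
E/A/A ⇒ A/A/A   [E ::= A]
A/A/A ⇒ (E)/A/A   [A ::= ( E )]
(E)/A/A ⇒ (A)/A/A   [E ::= A]
(A)/A/A ⇒ (v)/A/A   [A ::= v]
(v)/A/A ⇒ (v)/(E)/A   [A ::= ( E )]
(v)/(E)/A ⇒ (v)/(E/A)/A   [E ::= E / A]
(v)/(E/A)/A ⇒ (v)/(A/A)/A   [E ::= A]
(v)/(A/A)/A ⇒ (v)/((E)/A)/A   [A ::= ( E )]
(v)/((E)/A)/A ⇒ (v)/((A)/A)/A   [E ::= A]
(v)/((A)/A)/A ⇒ (v)/((v)/A)/A   [A ::= v]
(v)/((v)/A)/A ⇒ (v)/((v)/v)/A   [A ::= v]
(v)/((v)/v)/A ⇒ (v)/((v)/v)/v   [A ::= v]

E ⇒ E/A ⇒ E/A/A ⇒ A/A/A ⇒ (E)/A/A ⇒ (A)/A/A ⇒ (v)/A/A ⇒ (v)/(E)/A ⇒ (v)/(E/A)/A ⇒ (v)/(A/A)/A ⇒ (v)/((E)/A)/A ⇒ (v)/((A)/A)/A ⇒ (v)/((v)/A)/A ⇒ (v)/((v)/v)/A ⇒ (v)/((v)/v)/v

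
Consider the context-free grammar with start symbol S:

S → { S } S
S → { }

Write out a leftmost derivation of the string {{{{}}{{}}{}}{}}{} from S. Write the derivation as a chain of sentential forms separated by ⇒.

S ⇒ {S}S ⇒ {{S}S}S ⇒ {{{S}S}S}S ⇒ {{{{}}S}S}S ⇒ {{{{}}{S}S}S}S ⇒ {{{{}}{{}}S}S}S ⇒ {{{{}}{{}}{}}S}S ⇒ {{{{}}{{}}{}}{}}S ⇒ {{{{}}{{}}{}}{}}{}

S ⇒ {S}S   [S → { S } S]
{S}S ⇒ {{S}S}S   [S → { S } S]
{{S}S}S ⇒ {{{S}S}S}S   [S → { S } S]
{{{S}S}S}S ⇒ {{{{}}S}S}S   [S → { }]
{{{{}}S}S}S ⇒ {{{{}}{S}S}S}S   [S → { S } S]
{{{{}}{S}S}S}S ⇒ {{{{}}{{}}S}S}S   [S → { }]
{{{{}}{{}}S}S}S ⇒ {{{{}}{{}}{}}S}S   [S → { }]
{{{{}}{{}}{}}S}S ⇒ {{{{}}{{}}{}}{}}S   [S → { }]
{{{{}}{{}}{}}{}}S ⇒ {{{{}}{{}}{}}{}}{}   [S → { }]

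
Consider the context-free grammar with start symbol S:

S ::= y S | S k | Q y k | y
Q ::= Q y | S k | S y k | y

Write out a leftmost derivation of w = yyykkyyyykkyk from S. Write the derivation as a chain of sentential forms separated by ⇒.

S ⇒ Qyk   [S ::= Q y k]
Qyk ⇒ Skyk   [Q ::= S k]
Skyk ⇒ ySkyk   [S ::= y S]
ySkyk ⇒ yQykkyk   [S ::= Q y k]
yQykkyk ⇒ yQyykkyk   [Q ::= Q y]
yQyykkyk ⇒ yQyyykkyk   [Q ::= Q y]
yQyyykkyk ⇒ yQyyyykkyk   [Q ::= Q y]
yQyyyykkyk ⇒ ySkyyyykkyk   [Q ::= S k]
ySkyyyykkyk ⇒ yQykkyyyykkyk   [S ::= Q y k]
yQykkyyyykkyk ⇒ yyykkyyyykkyk   [Q ::= y]

S ⇒ Qyk ⇒ Skyk ⇒ ySkyk ⇒ yQykkyk ⇒ yQyykkyk ⇒ yQyyykkyk ⇒ yQyyyykkyk ⇒ ySkyyyykkyk ⇒ yQykkyyyykkyk ⇒ yyykkyyyykkyk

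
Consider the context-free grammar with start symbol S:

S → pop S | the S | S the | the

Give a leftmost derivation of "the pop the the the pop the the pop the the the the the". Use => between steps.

S => the S   [S → the S]
the S => the pop S   [S → pop S]
the pop S => the pop S the   [S → S the]
the pop S the => the pop S the the   [S → S the]
the pop S the the => the pop the S the the   [S → the S]
the pop the S the the => the pop the the S the the   [S → the S]
the pop the the S the the => the pop the the the S the the   [S → the S]
the pop the the the S the the => the pop the the the pop S the the   [S → pop S]
the pop the the the pop S the the => the pop the the the pop the S the the   [S → the S]
the pop the the the pop the S the the => the pop the the the pop the S the the the   [S → S the]
the pop the the the pop the S the the the => the pop the the the pop the S the the the the   [S → S the]
the pop the the the pop the S the the the the => the pop the the the pop the the S the the the the   [S → the S]
the pop the the the pop the the S the the the the => the pop the the the pop the the pop S the the the the   [S → pop S]
the pop the the the pop the the pop S the the the the => the pop the the the pop the the pop the the the the the   [S → the]

S => the S => the pop S => the pop S the => the pop S the the => the pop the S the the => the pop the the S the the => the pop the the the S the the => the pop the the the pop S the the => the pop the the the pop the S the the => the pop the the the pop the S the the the => the pop the the the pop the S the the the the => the pop the the the pop the the S the the the the => the pop the the the pop the the pop S the the the the => the pop the the the pop the the pop the the the the the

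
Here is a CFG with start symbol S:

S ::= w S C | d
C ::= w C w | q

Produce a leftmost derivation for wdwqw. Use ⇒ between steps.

S ⇒ wSC ⇒ wdC ⇒ wdwCw ⇒ wdwqw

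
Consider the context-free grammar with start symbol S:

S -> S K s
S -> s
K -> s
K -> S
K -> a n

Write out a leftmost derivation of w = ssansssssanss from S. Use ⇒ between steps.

S⇒SKs⇒sKs⇒sSs⇒sSKss⇒sSKsKss⇒sSKsKsKss⇒sSKsKsKsKss⇒ssKsKsKsKss⇒ssansKsKsKss⇒ssansssKsKss⇒ssansssssKss⇒ssansssssanss

S ⇒ SKs   [S -> S K s]
SKs ⇒ sKs   [S -> s]
sKs ⇒ sSs   [K -> S]
sSs ⇒ sSKss   [S -> S K s]
sSKss ⇒ sSKsKss   [S -> S K s]
sSKsKss ⇒ sSKsKsKss   [S -> S K s]
sSKsKsKss ⇒ sSKsKsKsKss   [S -> S K s]
sSKsKsKsKss ⇒ ssKsKsKsKss   [S -> s]
ssKsKsKsKss ⇒ ssansKsKsKss   [K -> a n]
ssansKsKsKss ⇒ ssansssKsKss   [K -> s]
ssansssKsKss ⇒ ssansssssKss   [K -> s]
ssansssssKss ⇒ ssansssssanss   [K -> a n]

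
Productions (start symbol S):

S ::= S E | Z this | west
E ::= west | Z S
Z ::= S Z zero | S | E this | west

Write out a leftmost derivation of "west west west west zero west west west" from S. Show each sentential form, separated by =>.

S => S E => S E E => west E E => west Z S E => west S Z zero S E => west S E Z zero S E => west west E Z zero S E => west west west Z zero S E => west west west west zero S E => west west west west zero west E => west west west west zero west Z S => west west west west zero west west S => west west west west zero west west west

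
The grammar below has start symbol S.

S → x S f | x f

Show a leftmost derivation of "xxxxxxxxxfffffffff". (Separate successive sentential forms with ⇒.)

S ⇒ xSf   [S → x S f]
xSf ⇒ xxSff   [S → x S f]
xxSff ⇒ xxxSfff   [S → x S f]
xxxSfff ⇒ xxxxSffff   [S → x S f]
xxxxSffff ⇒ xxxxxSfffff   [S → x S f]
xxxxxSfffff ⇒ xxxxxxSffffff   [S → x S f]
xxxxxxSffffff ⇒ xxxxxxxSfffffff   [S → x S f]
xxxxxxxSfffffff ⇒ xxxxxxxxSffffffff   [S → x S f]
xxxxxxxxSffffffff ⇒ xxxxxxxxxfffffffff   [S → x f]

S⇒xSf⇒xxSff⇒xxxSfff⇒xxxxSffff⇒xxxxxSfffff⇒xxxxxxSffffff⇒xxxxxxxSfffffff⇒xxxxxxxxSffffffff⇒xxxxxxxxxfffffffff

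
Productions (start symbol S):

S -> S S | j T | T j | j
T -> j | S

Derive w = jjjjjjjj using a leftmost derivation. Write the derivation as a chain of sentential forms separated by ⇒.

S ⇒ SS ⇒ jTS ⇒ jSS ⇒ jSSS ⇒ jSSSS ⇒ jjTSSS ⇒ jjSSSS ⇒ jjjTSSS ⇒ jjjSSSS ⇒ jjjjTSSS ⇒ jjjjjSSS ⇒ jjjjjjSS ⇒ jjjjjjjS ⇒ jjjjjjjj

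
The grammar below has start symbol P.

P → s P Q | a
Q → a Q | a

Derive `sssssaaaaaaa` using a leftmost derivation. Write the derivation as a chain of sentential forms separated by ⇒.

P ⇒ sPQ ⇒ ssPQQ ⇒ sssPQQQ ⇒ ssssPQQQQ ⇒ sssssPQQQQQ ⇒ sssssaQQQQQ ⇒ sssssaaQQQQ ⇒ sssssaaaQQQQ ⇒ sssssaaaaQQQ ⇒ sssssaaaaaQQ ⇒ sssssaaaaaaQ ⇒ sssssaaaaaaa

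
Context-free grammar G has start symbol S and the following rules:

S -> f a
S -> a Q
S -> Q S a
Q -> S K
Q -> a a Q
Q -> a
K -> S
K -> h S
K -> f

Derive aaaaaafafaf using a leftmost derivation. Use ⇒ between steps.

S ⇒ aQ ⇒ aaaQ ⇒ aaaSK ⇒ aaaaQK ⇒ aaaaaaQK ⇒ aaaaaaSKK ⇒ aaaaaafaKK ⇒ aaaaaafaSK ⇒ aaaaaafafaK ⇒ aaaaaafafaf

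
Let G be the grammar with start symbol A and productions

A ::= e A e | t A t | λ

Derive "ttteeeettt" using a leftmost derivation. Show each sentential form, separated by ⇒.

A ⇒ tAt   [A ::= t A t]
tAt ⇒ ttAtt   [A ::= t A t]
ttAtt ⇒ tttAttt   [A ::= t A t]
tttAttt ⇒ ttteAettt   [A ::= e A e]
ttteAettt ⇒ ttteeAeettt   [A ::= e A e]
ttteeAeettt ⇒ ttteeeettt   [A ::= λ]

A ⇒ tAt ⇒ ttAtt ⇒ tttAttt ⇒ ttteAettt ⇒ ttteeAeettt ⇒ ttteeeettt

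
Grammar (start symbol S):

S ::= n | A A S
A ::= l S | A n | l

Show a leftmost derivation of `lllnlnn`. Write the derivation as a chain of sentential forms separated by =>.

S => AAS   [S ::= A A S]
AAS => lAS   [A ::= l]
lAS => llSS   [A ::= l S]
llSS => llAASS   [S ::= A A S]
llAASS => lllSASS   [A ::= l S]
lllSASS => lllnASS   [S ::= n]
lllnASS => lllnlSS   [A ::= l]
lllnlSS => lllnlnS   [S ::= n]
lllnlnS => lllnlnn   [S ::= n]

S=>AAS=>lAS=>llSS=>llAASS=>lllSASS=>lllnASS=>lllnlSS=>lllnlnS=>lllnlnn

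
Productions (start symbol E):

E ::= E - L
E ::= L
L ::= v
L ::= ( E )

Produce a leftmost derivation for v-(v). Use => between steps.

E => E-L => L-L => v-L => v-(E) => v-(L) => v-(v)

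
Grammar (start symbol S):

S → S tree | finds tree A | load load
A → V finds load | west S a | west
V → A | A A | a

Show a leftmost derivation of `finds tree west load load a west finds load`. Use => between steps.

S => finds tree A => finds tree V finds load => finds tree A A finds load => finds tree west S a A finds load => finds tree west load load a A finds load => finds tree west load load a west finds load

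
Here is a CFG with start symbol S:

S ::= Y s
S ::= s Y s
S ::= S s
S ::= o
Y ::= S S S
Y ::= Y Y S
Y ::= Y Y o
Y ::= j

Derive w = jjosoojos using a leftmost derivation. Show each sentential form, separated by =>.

S => Ys   [S ::= Y s]
Ys => YYSs   [Y ::= Y Y S]
YYSs => SSSYSs   [Y ::= S S S]
SSSYSs => YsSSYSs   [S ::= Y s]
YsSSYSs => YYSsSSYSs   [Y ::= Y Y S]
YYSsSSYSs => jYSsSSYSs   [Y ::= j]
jYSsSSYSs => jjSsSSYSs   [Y ::= j]
jjSsSSYSs => jjosSSYSs   [S ::= o]
jjosSSYSs => jjosoSYSs   [S ::= o]
jjosoSYSs => jjosooYSs   [S ::= o]
jjosooYSs => jjosoojSs   [Y ::= j]
jjosoojSs => jjosoojos   [S ::= o]

S => Ys => YYSs => SSSYSs => YsSSYSs => YYSsSSYSs => jYSsSSYSs => jjSsSSYSs => jjosSSYSs => jjosoSYSs => jjosooYSs => jjosoojSs => jjosoojos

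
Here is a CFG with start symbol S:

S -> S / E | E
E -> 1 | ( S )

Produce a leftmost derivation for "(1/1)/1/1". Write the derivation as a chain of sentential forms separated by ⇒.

S ⇒ S/E   [S -> S / E]
S/E ⇒ S/E/E   [S -> S / E]
S/E/E ⇒ E/E/E   [S -> E]
E/E/E ⇒ (S)/E/E   [E -> ( S )]
(S)/E/E ⇒ (S/E)/E/E   [S -> S / E]
(S/E)/E/E ⇒ (E/E)/E/E   [S -> E]
(E/E)/E/E ⇒ (1/E)/E/E   [E -> 1]
(1/E)/E/E ⇒ (1/1)/E/E   [E -> 1]
(1/1)/E/E ⇒ (1/1)/1/E   [E -> 1]
(1/1)/1/E ⇒ (1/1)/1/1   [E -> 1]

S ⇒ S/E ⇒ S/E/E ⇒ E/E/E ⇒ (S)/E/E ⇒ (S/E)/E/E ⇒ (E/E)/E/E ⇒ (1/E)/E/E ⇒ (1/1)/E/E ⇒ (1/1)/1/E ⇒ (1/1)/1/1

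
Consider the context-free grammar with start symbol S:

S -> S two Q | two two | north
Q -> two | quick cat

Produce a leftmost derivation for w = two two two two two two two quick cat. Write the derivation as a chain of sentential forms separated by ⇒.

S ⇒ S two Q   [S -> S two Q]
S two Q ⇒ S two Q two Q   [S -> S two Q]
S two Q two Q ⇒ S two Q two Q two Q   [S -> S two Q]
S two Q two Q two Q ⇒ two two two Q two Q two Q   [S -> two two]
two two two Q two Q two Q ⇒ two two two two two Q two Q   [Q -> two]
two two two two two Q two Q ⇒ two two two two two two two Q   [Q -> two]
two two two two two two two Q ⇒ two two two two two two two quick cat   [Q -> quick cat]

S ⇒ S two Q ⇒ S two Q two Q ⇒ S two Q two Q two Q ⇒ two two two Q two Q two Q ⇒ two two two two two Q two Q ⇒ two two two two two two two Q ⇒ two two two two two two two quick cat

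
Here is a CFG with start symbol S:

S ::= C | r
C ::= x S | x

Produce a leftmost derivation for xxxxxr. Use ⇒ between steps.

S ⇒ C ⇒ xS ⇒ xC ⇒ xxS ⇒ xxC ⇒ xxxS ⇒ xxxC ⇒ xxxxS ⇒ xxxxC ⇒ xxxxxS ⇒ xxxxxr

S ⇒ C   [S ::= C]
C ⇒ xS   [C ::= x S]
xS ⇒ xC   [S ::= C]
xC ⇒ xxS   [C ::= x S]
xxS ⇒ xxC   [S ::= C]
xxC ⇒ xxxS   [C ::= x S]
xxxS ⇒ xxxC   [S ::= C]
xxxC ⇒ xxxxS   [C ::= x S]
xxxxS ⇒ xxxxC   [S ::= C]
xxxxC ⇒ xxxxxS   [C ::= x S]
xxxxxS ⇒ xxxxxr   [S ::= r]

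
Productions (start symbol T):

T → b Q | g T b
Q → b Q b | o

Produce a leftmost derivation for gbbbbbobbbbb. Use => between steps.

T => gTb   [T → g T b]
gTb => gbQb   [T → b Q]
gbQb => gbbQbb   [Q → b Q b]
gbbQbb => gbbbQbbb   [Q → b Q b]
gbbbQbbb => gbbbbQbbbb   [Q → b Q b]
gbbbbQbbbb => gbbbbbQbbbbb   [Q → b Q b]
gbbbbbQbbbbb => gbbbbbobbbbb   [Q → o]

T=>gTb=>gbQb=>gbbQbb=>gbbbQbbb=>gbbbbQbbbb=>gbbbbbQbbbbb=>gbbbbbobbbbb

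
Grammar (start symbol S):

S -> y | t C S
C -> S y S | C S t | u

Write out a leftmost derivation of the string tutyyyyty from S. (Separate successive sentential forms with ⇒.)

S ⇒ tCS ⇒ tuS ⇒ tutCS ⇒ tutCStS ⇒ tutSySStS ⇒ tutyySStS ⇒ tutyyyStS ⇒ tutyyyytS ⇒ tutyyyyty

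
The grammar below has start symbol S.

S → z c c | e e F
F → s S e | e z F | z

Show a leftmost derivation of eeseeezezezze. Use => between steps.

S => eeF => eesSe => eeseeFe => eeseeezFe => eeseeezezFe => eeseeezezezFe => eeseeezezezze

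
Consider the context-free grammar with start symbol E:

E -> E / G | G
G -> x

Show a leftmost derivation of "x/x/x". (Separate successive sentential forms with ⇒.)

E ⇒ E/G   [E -> E / G]
E/G ⇒ E/G/G   [E -> E / G]
E/G/G ⇒ G/G/G   [E -> G]
G/G/G ⇒ x/G/G   [G -> x]
x/G/G ⇒ x/x/G   [G -> x]
x/x/G ⇒ x/x/x   [G -> x]

E ⇒ E/G ⇒ E/G/G ⇒ G/G/G ⇒ x/G/G ⇒ x/x/G ⇒ x/x/x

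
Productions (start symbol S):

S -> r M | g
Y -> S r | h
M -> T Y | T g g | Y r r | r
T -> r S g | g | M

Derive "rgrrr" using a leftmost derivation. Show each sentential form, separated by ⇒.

S ⇒ rM   [S -> r M]
rM ⇒ rTY   [M -> T Y]
rTY ⇒ rgY   [T -> g]
rgY ⇒ rgSr   [Y -> S r]
rgSr ⇒ rgrMr   [S -> r M]
rgrMr ⇒ rgrrr   [M -> r]

S ⇒ rM ⇒ rTY ⇒ rgY ⇒ rgSr ⇒ rgrMr ⇒ rgrrr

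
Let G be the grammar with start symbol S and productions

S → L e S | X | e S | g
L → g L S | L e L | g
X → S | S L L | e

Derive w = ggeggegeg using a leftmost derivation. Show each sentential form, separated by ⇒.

S⇒LeS⇒LeLeS⇒gLSeLeS⇒gLeLSeLeS⇒ggeLSeLeS⇒ggegSeLeS⇒ggeggeLeS⇒ggeggegeS⇒ggeggegeg

S ⇒ LeS   [S → L e S]
LeS ⇒ LeLeS   [L → L e L]
LeLeS ⇒ gLSeLeS   [L → g L S]
gLSeLeS ⇒ gLeLSeLeS   [L → L e L]
gLeLSeLeS ⇒ ggeLSeLeS   [L → g]
ggeLSeLeS ⇒ ggegSeLeS   [L → g]
ggegSeLeS ⇒ ggeggeLeS   [S → g]
ggeggeLeS ⇒ ggeggegeS   [L → g]
ggeggegeS ⇒ ggeggegeg   [S → g]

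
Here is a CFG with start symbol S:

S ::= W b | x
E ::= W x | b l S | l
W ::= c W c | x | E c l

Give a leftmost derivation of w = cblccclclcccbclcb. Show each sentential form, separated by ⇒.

S⇒Wb⇒cWcb⇒cEclcb⇒cblSclcb⇒cblWbclcb⇒cblcWcbclcb⇒cblccWccbclcb⇒cblcccWcccbclcb⇒cblcccEclcccbclcb⇒cblccclclcccbclcb

S ⇒ Wb   [S ::= W b]
Wb ⇒ cWcb   [W ::= c W c]
cWcb ⇒ cEclcb   [W ::= E c l]
cEclcb ⇒ cblSclcb   [E ::= b l S]
cblSclcb ⇒ cblWbclcb   [S ::= W b]
cblWbclcb ⇒ cblcWcbclcb   [W ::= c W c]
cblcWcbclcb ⇒ cblccWccbclcb   [W ::= c W c]
cblccWccbclcb ⇒ cblcccWcccbclcb   [W ::= c W c]
cblcccWcccbclcb ⇒ cblcccEclcccbclcb   [W ::= E c l]
cblcccEclcccbclcb ⇒ cblccclclcccbclcb   [E ::= l]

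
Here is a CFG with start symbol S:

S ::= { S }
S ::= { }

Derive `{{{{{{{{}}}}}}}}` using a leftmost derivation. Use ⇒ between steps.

S ⇒ {S}   [S ::= { S }]
{S} ⇒ {{S}}   [S ::= { S }]
{{S}} ⇒ {{{S}}}   [S ::= { S }]
{{{S}}} ⇒ {{{{S}}}}   [S ::= { S }]
{{{{S}}}} ⇒ {{{{{S}}}}}   [S ::= { S }]
{{{{{S}}}}} ⇒ {{{{{{S}}}}}}   [S ::= { S }]
{{{{{{S}}}}}} ⇒ {{{{{{{S}}}}}}}   [S ::= { S }]
{{{{{{{S}}}}}}} ⇒ {{{{{{{{}}}}}}}}   [S ::= { }]

S ⇒ {S} ⇒ {{S}} ⇒ {{{S}}} ⇒ {{{{S}}}} ⇒ {{{{{S}}}}} ⇒ {{{{{{S}}}}}} ⇒ {{{{{{{S}}}}}}} ⇒ {{{{{{{{}}}}}}}}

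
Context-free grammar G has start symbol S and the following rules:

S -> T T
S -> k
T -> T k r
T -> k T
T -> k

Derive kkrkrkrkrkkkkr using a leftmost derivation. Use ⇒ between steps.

S⇒TT⇒TkrT⇒TkrkrT⇒TkrkrkrT⇒TkrkrkrkrT⇒kkrkrkrkrT⇒kkrkrkrkrkT⇒kkrkrkrkrkTkr⇒kkrkrkrkrkkTkr⇒kkrkrkrkrkkkkr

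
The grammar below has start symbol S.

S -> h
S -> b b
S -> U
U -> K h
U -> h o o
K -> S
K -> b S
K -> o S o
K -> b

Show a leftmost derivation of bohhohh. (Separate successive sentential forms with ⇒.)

S ⇒ U ⇒ Kh ⇒ bSh ⇒ bUh ⇒ bKhh ⇒ boSohh ⇒ boUohh ⇒ boKhohh ⇒ boShohh ⇒ bohhohh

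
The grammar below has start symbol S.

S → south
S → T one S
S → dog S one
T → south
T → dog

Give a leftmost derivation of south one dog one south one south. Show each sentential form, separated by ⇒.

S ⇒ T one S   [S → T one S]
T one S ⇒ south one S   [T → south]
south one S ⇒ south one T one S   [S → T one S]
south one T one S ⇒ south one dog one S   [T → dog]
south one dog one S ⇒ south one dog one T one S   [S → T one S]
south one dog one T one S ⇒ south one dog one south one S   [T → south]
south one dog one south one S ⇒ south one dog one south one south   [S → south]

S ⇒ T one S ⇒ south one S ⇒ south one T one S ⇒ south one dog one S ⇒ south one dog one T one S ⇒ south one dog one south one S ⇒ south one dog one south one south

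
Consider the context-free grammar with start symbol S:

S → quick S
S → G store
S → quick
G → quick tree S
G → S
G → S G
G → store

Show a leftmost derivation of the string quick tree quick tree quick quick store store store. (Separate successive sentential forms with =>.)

S => G store => quick tree S store => quick tree G store store => quick tree quick tree S store store => quick tree quick tree G store store store => quick tree quick tree S store store store => quick tree quick tree quick S store store store => quick tree quick tree quick quick store store store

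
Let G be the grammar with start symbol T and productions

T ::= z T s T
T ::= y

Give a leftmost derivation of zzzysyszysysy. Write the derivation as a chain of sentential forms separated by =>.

T => zTsT => zzTsTsT => zzzTsTsTsT => zzzysTsTsT => zzzysysTsT => zzzysyszTsTsT => zzzysyszysTsT => zzzysyszysysT => zzzysyszysysy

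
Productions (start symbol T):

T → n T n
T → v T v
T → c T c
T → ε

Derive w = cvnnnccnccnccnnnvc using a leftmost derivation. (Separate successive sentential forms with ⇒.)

T ⇒ cTc   [T → c T c]
cTc ⇒ cvTvc   [T → v T v]
cvTvc ⇒ cvnTnvc   [T → n T n]
cvnTnvc ⇒ cvnnTnnvc   [T → n T n]
cvnnTnnvc ⇒ cvnnnTnnnvc   [T → n T n]
cvnnnTnnnvc ⇒ cvnnncTcnnnvc   [T → c T c]
cvnnncTcnnnvc ⇒ cvnnnccTccnnnvc   [T → c T c]
cvnnnccTccnnnvc ⇒ cvnnnccnTnccnnnvc   [T → n T n]
cvnnnccnTnccnnnvc ⇒ cvnnnccncTcnccnnnvc   [T → c T c]
cvnnnccncTcnccnnnvc ⇒ cvnnnccnccnccnnnvc   [T → ε]

T ⇒ cTc ⇒ cvTvc ⇒ cvnTnvc ⇒ cvnnTnnvc ⇒ cvnnnTnnnvc ⇒ cvnnncTcnnnvc ⇒ cvnnnccTccnnnvc ⇒ cvnnnccnTnccnnnvc ⇒ cvnnnccncTcnccnnnvc ⇒ cvnnnccnccnccnnnvc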